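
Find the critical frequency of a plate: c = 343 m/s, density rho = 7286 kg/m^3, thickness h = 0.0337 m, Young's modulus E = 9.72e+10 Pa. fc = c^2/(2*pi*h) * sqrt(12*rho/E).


12*rho/E = 12*7286/9.72e+10 = 8.99506e-07
sqrt(12*rho/E) = sqrt(8.99506e-07) = 0.000948423
c^2/(2*pi*h) = 343^2/(2*pi*0.0337) = 555621
fc = 555621 * 0.000948423 = 526.96 Hz


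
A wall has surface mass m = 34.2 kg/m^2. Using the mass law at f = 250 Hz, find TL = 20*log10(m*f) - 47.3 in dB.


m * f = 34.2 * 250 = 8550
20*log10(8550) = 78.6393 dB
TL = 78.6393 - 47.3 = 31.339 dB


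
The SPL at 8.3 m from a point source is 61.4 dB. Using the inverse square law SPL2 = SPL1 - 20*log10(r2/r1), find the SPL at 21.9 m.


r2/r1 = 21.9/8.3 = 2.63855
Correction = 20*log10(2.63855) = 8.42731 dB
SPL2 = 61.4 - 8.42731 = 52.973 dB


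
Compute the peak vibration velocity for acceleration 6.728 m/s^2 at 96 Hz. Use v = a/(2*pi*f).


omega = 2*pi*f = 2*pi*96 = 603.186 rad/s
v = a / omega = 6.728 / 603.186 = 0.011154 m/s


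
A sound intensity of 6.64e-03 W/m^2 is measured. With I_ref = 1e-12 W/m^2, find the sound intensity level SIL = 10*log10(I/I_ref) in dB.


I / I_ref = 6.64e-03 / 1e-12 = 6.64e+09
SIL = 10 * log10(6.64e+09) = 98.222 dB


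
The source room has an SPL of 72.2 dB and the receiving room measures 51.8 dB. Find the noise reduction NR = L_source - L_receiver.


NR = L_source - L_receiver (difference between source and receiving room levels)
NR = 72.2 - 51.8 = 20.4 dB


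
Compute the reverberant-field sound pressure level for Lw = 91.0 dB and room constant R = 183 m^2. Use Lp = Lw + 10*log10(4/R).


4/R = 4/183 = 0.0218579
Lp = 91.0 + 10*log10(0.0218579) = 74.396 dB


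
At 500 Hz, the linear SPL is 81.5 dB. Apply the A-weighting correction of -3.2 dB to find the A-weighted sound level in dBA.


A-weighting table: 500 Hz -> -3.2 dB correction
SPL_A = SPL + correction = 81.5 + (-3.2) = 78.3 dBA


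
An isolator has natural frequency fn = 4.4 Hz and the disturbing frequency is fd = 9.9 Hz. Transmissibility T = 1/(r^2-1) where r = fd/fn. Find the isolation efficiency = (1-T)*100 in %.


r = 9.9 / 4.4 = 2.25
r^2 - 1 = 2.25^2 - 1 = 4.0625
T = 1/4.0625 = 0.246154
Efficiency = (1 - 0.246154)*100 = 75.385 %


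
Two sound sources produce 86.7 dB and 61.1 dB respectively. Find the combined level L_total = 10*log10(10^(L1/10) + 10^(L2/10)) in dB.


10^(86.7/10) = 4.67735e+08
10^(61.1/10) = 1.28825e+06
Sum = 4.67735e+08 + 1.28825e+06 = 4.69023e+08
L_total = 10*log10(4.69023e+08) = 86.712 dB


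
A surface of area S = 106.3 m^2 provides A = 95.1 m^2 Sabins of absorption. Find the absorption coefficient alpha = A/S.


Absorption coefficient = absorbed power / incident power
alpha = A / S = 95.1 / 106.3 = 0.89464


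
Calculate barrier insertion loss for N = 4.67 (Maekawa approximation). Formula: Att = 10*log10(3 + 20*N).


3 + 20*N = 3 + 20*4.67 = 96.4
Att = 10*log10(96.4) = 19.841 dB


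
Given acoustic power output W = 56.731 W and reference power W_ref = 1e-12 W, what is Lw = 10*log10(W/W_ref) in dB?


W / W_ref = 56.731 / 1e-12 = 5.6731e+13
Lw = 10 * log10(5.6731e+13) = 137.54 dB


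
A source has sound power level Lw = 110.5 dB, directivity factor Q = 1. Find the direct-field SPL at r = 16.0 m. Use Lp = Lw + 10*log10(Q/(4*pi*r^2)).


4*pi*r^2 = 4*pi*16.0^2 = 3216.99 m^2
Q / (4*pi*r^2) = 1 / 3216.99 = 0.00031085
Lp = 110.5 + 10*log10(0.00031085) = 75.426 dB


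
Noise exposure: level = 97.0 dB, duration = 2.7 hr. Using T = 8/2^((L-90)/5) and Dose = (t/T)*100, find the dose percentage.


T_allowed = 8 / 2^((97.0 - 90)/5) = 3.03143 hr
Dose = 2.7 / 3.03143 * 100 = 89.067 %


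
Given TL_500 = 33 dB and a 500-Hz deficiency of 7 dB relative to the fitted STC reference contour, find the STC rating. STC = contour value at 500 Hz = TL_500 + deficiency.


By ASTM E413, STC = value of the fitted reference contour at 500 Hz.
Contour value at 500 Hz = TL_500 + deficiency = 33 + 7 = 40
STC = 40


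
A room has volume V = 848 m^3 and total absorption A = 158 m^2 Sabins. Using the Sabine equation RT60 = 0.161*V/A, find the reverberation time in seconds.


RT60 = 0.161 * 848 / 158 = 0.8641 s


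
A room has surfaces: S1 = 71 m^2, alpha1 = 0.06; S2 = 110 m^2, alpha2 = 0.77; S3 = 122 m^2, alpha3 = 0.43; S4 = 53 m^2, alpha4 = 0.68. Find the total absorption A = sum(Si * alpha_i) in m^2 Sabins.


71 * 0.06 = 4.26
110 * 0.77 = 84.7
122 * 0.43 = 52.46
53 * 0.68 = 36.04
A_total = 4.26 + 84.7 + 52.46 + 36.04 = 177.46 m^2


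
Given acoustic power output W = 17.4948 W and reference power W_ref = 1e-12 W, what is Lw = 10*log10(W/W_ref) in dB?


W / W_ref = 17.4948 / 1e-12 = 1.74948e+13
Lw = 10 * log10(1.74948e+13) = 132.43 dB


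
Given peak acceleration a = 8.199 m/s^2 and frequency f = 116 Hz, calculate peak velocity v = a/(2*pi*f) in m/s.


omega = 2*pi*f = 2*pi*116 = 728.849 rad/s
v = a / omega = 8.199 / 728.849 = 0.011249 m/s


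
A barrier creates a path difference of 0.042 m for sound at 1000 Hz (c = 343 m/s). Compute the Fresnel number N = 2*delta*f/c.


N = 2*delta*f/c = 2*delta/lambda, where lambda = c/f
lambda = 343 / 1000 = 0.343 m
N = 2 * 0.042 / 0.343 = 0.2449


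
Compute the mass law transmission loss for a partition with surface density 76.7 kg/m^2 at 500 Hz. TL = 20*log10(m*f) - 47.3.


m * f = 76.7 * 500 = 38350
20*log10(38350) = 91.6753 dB
TL = 91.6753 - 47.3 = 44.375 dB


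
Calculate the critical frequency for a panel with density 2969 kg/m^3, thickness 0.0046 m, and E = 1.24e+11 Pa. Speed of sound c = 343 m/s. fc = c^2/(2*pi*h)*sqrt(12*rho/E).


12*rho/E = 12*2969/1.24e+11 = 2.87323e-07
sqrt(12*rho/E) = sqrt(2.87323e-07) = 0.000536025
c^2/(2*pi*h) = 343^2/(2*pi*0.0046) = 4.07053e+06
fc = 4.07053e+06 * 0.000536025 = 2181.9 Hz


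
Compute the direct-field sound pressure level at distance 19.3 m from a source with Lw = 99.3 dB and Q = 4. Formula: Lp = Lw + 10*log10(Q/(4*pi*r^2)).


4*pi*r^2 = 4*pi*19.3^2 = 4680.85 m^2
Q / (4*pi*r^2) = 4 / 4680.85 = 0.000854546
Lp = 99.3 + 10*log10(0.000854546) = 68.617 dB


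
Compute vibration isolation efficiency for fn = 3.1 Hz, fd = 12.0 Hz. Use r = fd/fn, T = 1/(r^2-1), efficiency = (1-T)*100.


r = 12.0 / 3.1 = 3.87097
r^2 - 1 = 3.87097^2 - 1 = 13.9844
T = 1/13.9844 = 0.0715083
Efficiency = (1 - 0.0715083)*100 = 92.849 %


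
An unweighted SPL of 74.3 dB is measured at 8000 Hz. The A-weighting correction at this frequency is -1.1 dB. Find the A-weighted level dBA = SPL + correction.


A-weighting table: 8000 Hz -> -1.1 dB correction
SPL_A = SPL + correction = 74.3 + (-1.1) = 73.2 dBA


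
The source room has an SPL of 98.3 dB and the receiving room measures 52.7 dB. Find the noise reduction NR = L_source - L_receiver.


NR = L_source - L_receiver (difference between source and receiving room levels)
NR = 98.3 - 52.7 = 45.6 dB


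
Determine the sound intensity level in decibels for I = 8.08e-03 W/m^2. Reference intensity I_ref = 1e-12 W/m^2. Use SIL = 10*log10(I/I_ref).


I / I_ref = 8.08e-03 / 1e-12 = 8.08e+09
SIL = 10 * log10(8.08e+09) = 99.074 dB


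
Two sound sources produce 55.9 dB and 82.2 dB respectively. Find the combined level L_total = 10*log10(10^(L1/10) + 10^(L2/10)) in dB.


10^(55.9/10) = 389045
10^(82.2/10) = 1.65959e+08
Sum = 389045 + 1.65959e+08 = 1.66348e+08
L_total = 10*log10(1.66348e+08) = 82.21 dB


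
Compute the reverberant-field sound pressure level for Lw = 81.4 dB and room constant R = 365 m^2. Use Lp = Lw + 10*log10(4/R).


4/R = 4/365 = 0.0109589
Lp = 81.4 + 10*log10(0.0109589) = 61.798 dB


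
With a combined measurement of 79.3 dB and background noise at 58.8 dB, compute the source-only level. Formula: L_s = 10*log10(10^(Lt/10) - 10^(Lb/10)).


10^(79.3/10) = 8.51138e+07
10^(58.8/10) = 758578
Difference = 8.51138e+07 - 758578 = 8.43552e+07
L_source = 10*log10(8.43552e+07) = 79.261 dB


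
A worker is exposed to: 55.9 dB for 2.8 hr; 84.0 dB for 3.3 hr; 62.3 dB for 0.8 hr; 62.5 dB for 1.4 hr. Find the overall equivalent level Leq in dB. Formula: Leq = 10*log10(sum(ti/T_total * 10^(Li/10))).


T_total = 2.8 + 3.3 + 0.8 + 1.4 = 8.3 hr
(2.8/8.3) * 10^(55.9/10) = 131244
(3.3/8.3) * 10^(84.0/10) = 9.98702e+07
(0.8/8.3) * 10^(62.3/10) = 163686
(1.4/8.3) * 10^(62.5/10) = 299951
Sum = 131244 + 9.98702e+07 + 163686 + 299951 = 1.00465e+08
Leq = 10*log10(1.00465e+08) = 80.02 dB


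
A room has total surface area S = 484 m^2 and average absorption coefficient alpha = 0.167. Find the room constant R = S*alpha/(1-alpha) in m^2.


R = 484 * 0.167 / (1 - 0.167) = 97.032 m^2


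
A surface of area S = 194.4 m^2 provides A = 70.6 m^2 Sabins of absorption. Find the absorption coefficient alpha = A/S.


Absorption coefficient = absorbed power / incident power
alpha = A / S = 70.6 / 194.4 = 0.36317


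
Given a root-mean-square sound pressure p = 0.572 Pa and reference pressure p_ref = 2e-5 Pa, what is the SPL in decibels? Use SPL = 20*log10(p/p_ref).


p / p_ref = 0.572 / 2e-5 = 28600
SPL = 20 * log10(28600) = 89.127 dB


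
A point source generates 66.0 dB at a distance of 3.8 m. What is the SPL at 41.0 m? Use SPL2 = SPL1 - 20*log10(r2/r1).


r2/r1 = 41.0/3.8 = 10.7895
Correction = 20*log10(10.7895) = 20.66 dB
SPL2 = 66.0 - 20.66 = 45.34 dB


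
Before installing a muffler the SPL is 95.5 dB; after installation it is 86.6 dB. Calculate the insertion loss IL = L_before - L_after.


Insertion loss = SPL without muffler - SPL with muffler
IL = 95.5 - 86.6 = 8.9 dB


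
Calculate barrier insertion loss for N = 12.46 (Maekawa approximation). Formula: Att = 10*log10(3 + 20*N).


3 + 20*N = 3 + 20*12.46 = 252.2
Att = 10*log10(252.2) = 24.017 dB


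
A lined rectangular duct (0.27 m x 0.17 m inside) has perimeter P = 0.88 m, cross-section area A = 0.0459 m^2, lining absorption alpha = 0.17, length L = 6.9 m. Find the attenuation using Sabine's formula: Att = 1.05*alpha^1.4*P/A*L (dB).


alpha^1.4 = 0.17^1.4 = 0.0836813
Attenuation rate = 1.05 * alpha^1.4 * P / A
= 1.05 * 0.0836813 * 0.88 / 0.0459 = 1.68456 dB/m
Total Att = 1.68456 * 6.9 = 11.623 dB


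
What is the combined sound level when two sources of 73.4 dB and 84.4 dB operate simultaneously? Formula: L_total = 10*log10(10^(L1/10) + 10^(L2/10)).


10^(73.4/10) = 2.18776e+07
10^(84.4/10) = 2.75423e+08
Sum = 2.18776e+07 + 2.75423e+08 = 2.97301e+08
L_total = 10*log10(2.97301e+08) = 84.732 dB


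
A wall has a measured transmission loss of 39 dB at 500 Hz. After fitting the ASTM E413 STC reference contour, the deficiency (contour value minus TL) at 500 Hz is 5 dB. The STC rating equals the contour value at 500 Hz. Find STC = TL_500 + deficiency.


By ASTM E413, STC = value of the fitted reference contour at 500 Hz.
Contour value at 500 Hz = TL_500 + deficiency = 39 + 5 = 44
STC = 44


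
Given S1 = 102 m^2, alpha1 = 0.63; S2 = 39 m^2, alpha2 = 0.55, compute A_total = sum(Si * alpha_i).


102 * 0.63 = 64.26
39 * 0.55 = 21.45
A_total = 64.26 + 21.45 = 85.71 m^2


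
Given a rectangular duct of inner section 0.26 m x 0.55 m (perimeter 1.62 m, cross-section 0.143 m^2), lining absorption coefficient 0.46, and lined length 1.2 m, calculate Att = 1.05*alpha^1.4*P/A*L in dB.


alpha^1.4 = 0.46^1.4 = 0.337179
Attenuation rate = 1.05 * alpha^1.4 * P / A
= 1.05 * 0.337179 * 1.62 / 0.143 = 4.01078 dB/m
Total Att = 4.01078 * 1.2 = 4.8129 dB


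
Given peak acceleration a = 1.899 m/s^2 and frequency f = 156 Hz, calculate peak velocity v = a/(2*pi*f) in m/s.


omega = 2*pi*f = 2*pi*156 = 980.177 rad/s
v = a / omega = 1.899 / 980.177 = 0.0019374 m/s


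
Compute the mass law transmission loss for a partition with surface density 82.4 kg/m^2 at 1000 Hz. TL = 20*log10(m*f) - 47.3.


m * f = 82.4 * 1000 = 82400
20*log10(82400) = 98.3185 dB
TL = 98.3185 - 47.3 = 51.019 dB


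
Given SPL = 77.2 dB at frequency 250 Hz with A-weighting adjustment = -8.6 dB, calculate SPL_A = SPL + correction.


A-weighting table: 250 Hz -> -8.6 dB correction
SPL_A = SPL + correction = 77.2 + (-8.6) = 68.6 dBA


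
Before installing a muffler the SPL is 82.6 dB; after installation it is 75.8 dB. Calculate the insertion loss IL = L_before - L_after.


Insertion loss = SPL without muffler - SPL with muffler
IL = 82.6 - 75.8 = 6.8 dB


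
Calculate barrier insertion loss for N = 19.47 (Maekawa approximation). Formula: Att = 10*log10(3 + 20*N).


3 + 20*N = 3 + 20*19.47 = 392.4
Att = 10*log10(392.4) = 25.937 dB


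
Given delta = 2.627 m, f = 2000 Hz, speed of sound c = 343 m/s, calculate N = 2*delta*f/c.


N = 2*delta*f/c = 2*delta/lambda, where lambda = c/f
lambda = 343 / 2000 = 0.1715 m
N = 2 * 2.627 / 0.1715 = 30.636


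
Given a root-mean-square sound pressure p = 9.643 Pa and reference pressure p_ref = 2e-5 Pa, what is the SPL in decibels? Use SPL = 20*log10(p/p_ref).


p / p_ref = 9.643 / 2e-5 = 482150
SPL = 20 * log10(482150) = 113.66 dB


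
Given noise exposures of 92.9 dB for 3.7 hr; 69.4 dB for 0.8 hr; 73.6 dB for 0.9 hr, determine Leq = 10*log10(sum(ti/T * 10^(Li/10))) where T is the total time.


T_total = 3.7 + 0.8 + 0.9 = 5.4 hr
(3.7/5.4) * 10^(92.9/10) = 1.336e+09
(0.8/5.4) * 10^(69.4/10) = 1.29032e+06
(0.9/5.4) * 10^(73.6/10) = 3.81811e+06
Sum = 1.336e+09 + 1.29032e+06 + 3.81811e+06 = 1.34111e+09
Leq = 10*log10(1.34111e+09) = 91.275 dB


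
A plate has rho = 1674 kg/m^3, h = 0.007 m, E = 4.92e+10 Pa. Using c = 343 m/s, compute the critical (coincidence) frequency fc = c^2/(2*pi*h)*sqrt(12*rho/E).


12*rho/E = 12*1674/4.92e+10 = 4.08293e-07
sqrt(12*rho/E) = sqrt(4.08293e-07) = 0.000638978
c^2/(2*pi*h) = 343^2/(2*pi*0.007) = 2.67492e+06
fc = 2.67492e+06 * 0.000638978 = 1709.2 Hz


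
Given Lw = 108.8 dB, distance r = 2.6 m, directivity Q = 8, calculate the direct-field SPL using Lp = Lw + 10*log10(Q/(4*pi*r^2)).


4*pi*r^2 = 4*pi*2.6^2 = 84.9487 m^2
Q / (4*pi*r^2) = 8 / 84.9487 = 0.0941745
Lp = 108.8 + 10*log10(0.0941745) = 98.539 dB


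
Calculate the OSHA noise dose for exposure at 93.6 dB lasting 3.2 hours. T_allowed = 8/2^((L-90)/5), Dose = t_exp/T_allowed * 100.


T_allowed = 8 / 2^((93.6 - 90)/5) = 4.85678 hr
Dose = 3.2 / 4.85678 * 100 = 65.887 %


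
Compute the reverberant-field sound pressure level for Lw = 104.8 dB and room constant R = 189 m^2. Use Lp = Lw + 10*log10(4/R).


4/R = 4/189 = 0.021164
Lp = 104.8 + 10*log10(0.021164) = 88.056 dB


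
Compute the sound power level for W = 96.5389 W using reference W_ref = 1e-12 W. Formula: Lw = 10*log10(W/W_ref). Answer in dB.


W / W_ref = 96.5389 / 1e-12 = 9.65389e+13
Lw = 10 * log10(9.65389e+13) = 139.85 dB


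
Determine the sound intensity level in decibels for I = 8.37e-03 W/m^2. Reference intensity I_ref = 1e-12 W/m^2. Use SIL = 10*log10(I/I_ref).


I / I_ref = 8.37e-03 / 1e-12 = 8.37e+09
SIL = 10 * log10(8.37e+09) = 99.227 dB


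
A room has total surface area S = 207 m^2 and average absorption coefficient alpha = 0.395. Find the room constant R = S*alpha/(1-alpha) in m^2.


R = 207 * 0.395 / (1 - 0.395) = 135.15 m^2


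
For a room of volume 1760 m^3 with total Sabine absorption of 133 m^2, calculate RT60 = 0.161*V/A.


RT60 = 0.161 * 1760 / 133 = 2.1305 s


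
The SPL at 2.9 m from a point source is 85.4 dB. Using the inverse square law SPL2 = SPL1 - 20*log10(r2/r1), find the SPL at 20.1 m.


r2/r1 = 20.1/2.9 = 6.93103
Correction = 20*log10(6.93103) = 16.816 dB
SPL2 = 85.4 - 16.816 = 68.584 dB


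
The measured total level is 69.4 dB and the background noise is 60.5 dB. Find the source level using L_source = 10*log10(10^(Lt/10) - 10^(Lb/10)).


10^(69.4/10) = 8.70964e+06
10^(60.5/10) = 1.12202e+06
Difference = 8.70964e+06 - 1.12202e+06 = 7.58762e+06
L_source = 10*log10(7.58762e+06) = 68.801 dB


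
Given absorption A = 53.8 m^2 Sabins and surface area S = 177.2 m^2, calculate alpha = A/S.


Absorption coefficient = absorbed power / incident power
alpha = A / S = 53.8 / 177.2 = 0.30361


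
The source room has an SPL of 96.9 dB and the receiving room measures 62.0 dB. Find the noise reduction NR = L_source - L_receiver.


NR = L_source - L_receiver (difference between source and receiving room levels)
NR = 96.9 - 62.0 = 34.9 dB


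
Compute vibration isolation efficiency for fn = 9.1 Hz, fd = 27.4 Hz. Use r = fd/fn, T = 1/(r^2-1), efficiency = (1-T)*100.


r = 27.4 / 9.1 = 3.01099
r^2 - 1 = 3.01099^2 - 1 = 8.06606
T = 1/8.06606 = 0.123976
Efficiency = (1 - 0.123976)*100 = 87.602 %


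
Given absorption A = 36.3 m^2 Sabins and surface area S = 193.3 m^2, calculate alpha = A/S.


Absorption coefficient = absorbed power / incident power
alpha = A / S = 36.3 / 193.3 = 0.18779


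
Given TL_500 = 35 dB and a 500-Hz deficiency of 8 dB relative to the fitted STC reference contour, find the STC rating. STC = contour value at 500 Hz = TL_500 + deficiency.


By ASTM E413, STC = value of the fitted reference contour at 500 Hz.
Contour value at 500 Hz = TL_500 + deficiency = 35 + 8 = 43
STC = 43


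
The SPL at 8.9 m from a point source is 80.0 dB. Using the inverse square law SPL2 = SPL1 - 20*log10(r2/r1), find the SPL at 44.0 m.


r2/r1 = 44.0/8.9 = 4.94382
Correction = 20*log10(4.94382) = 13.8813 dB
SPL2 = 80.0 - 13.8813 = 66.119 dB


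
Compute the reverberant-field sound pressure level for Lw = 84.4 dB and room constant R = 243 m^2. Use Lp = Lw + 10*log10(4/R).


4/R = 4/243 = 0.0164609
Lp = 84.4 + 10*log10(0.0164609) = 66.565 dB


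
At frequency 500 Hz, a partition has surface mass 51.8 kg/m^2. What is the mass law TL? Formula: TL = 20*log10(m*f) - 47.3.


m * f = 51.8 * 500 = 25900
20*log10(25900) = 88.266 dB
TL = 88.266 - 47.3 = 40.966 dB


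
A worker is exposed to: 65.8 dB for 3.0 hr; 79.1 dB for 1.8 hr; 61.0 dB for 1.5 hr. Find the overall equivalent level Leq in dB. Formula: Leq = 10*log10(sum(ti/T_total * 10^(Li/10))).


T_total = 3.0 + 1.8 + 1.5 = 6.3 hr
(3.0/6.3) * 10^(65.8/10) = 1.81043e+06
(1.8/6.3) * 10^(79.1/10) = 2.32237e+07
(1.5/6.3) * 10^(61.0/10) = 299744
Sum = 1.81043e+06 + 2.32237e+07 + 299744 = 2.53339e+07
Leq = 10*log10(2.53339e+07) = 74.037 dB


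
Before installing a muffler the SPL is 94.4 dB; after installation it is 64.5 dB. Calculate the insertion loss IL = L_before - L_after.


Insertion loss = SPL without muffler - SPL with muffler
IL = 94.4 - 64.5 = 29.9 dB


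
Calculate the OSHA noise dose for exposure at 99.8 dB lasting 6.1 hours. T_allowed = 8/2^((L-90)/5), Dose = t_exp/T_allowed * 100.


T_allowed = 8 / 2^((99.8 - 90)/5) = 2.05623 hr
Dose = 6.1 / 2.05623 * 100 = 296.66 %


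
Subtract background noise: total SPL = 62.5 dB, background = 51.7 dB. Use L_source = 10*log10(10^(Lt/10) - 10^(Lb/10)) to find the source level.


10^(62.5/10) = 1.77828e+06
10^(51.7/10) = 147911
Difference = 1.77828e+06 - 147911 = 1.63037e+06
L_source = 10*log10(1.63037e+06) = 62.123 dB


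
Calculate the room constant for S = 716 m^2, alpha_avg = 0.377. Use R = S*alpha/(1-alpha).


R = 716 * 0.377 / (1 - 0.377) = 433.28 m^2


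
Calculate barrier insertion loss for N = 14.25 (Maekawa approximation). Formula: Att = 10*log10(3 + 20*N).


3 + 20*N = 3 + 20*14.25 = 288
Att = 10*log10(288) = 24.594 dB


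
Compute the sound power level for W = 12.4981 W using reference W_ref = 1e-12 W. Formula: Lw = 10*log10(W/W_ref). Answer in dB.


W / W_ref = 12.4981 / 1e-12 = 1.24981e+13
Lw = 10 * log10(1.24981e+13) = 130.97 dB


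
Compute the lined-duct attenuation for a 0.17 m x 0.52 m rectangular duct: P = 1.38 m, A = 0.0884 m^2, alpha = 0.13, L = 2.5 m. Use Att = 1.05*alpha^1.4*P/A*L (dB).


alpha^1.4 = 0.13^1.4 = 0.0574805
Attenuation rate = 1.05 * alpha^1.4 * P / A
= 1.05 * 0.0574805 * 1.38 / 0.0884 = 0.942186 dB/m
Total Att = 0.942186 * 2.5 = 2.3555 dB


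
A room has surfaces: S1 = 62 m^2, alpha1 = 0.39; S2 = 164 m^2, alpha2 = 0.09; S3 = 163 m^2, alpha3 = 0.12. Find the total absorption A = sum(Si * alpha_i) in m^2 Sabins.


62 * 0.39 = 24.18
164 * 0.09 = 14.76
163 * 0.12 = 19.56
A_total = 24.18 + 14.76 + 19.56 = 58.5 m^2


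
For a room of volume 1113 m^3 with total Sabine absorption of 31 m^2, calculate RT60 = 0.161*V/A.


RT60 = 0.161 * 1113 / 31 = 5.7804 s


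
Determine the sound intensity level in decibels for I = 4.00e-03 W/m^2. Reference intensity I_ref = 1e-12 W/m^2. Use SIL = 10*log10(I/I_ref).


I / I_ref = 4.00e-03 / 1e-12 = 4e+09
SIL = 10 * log10(4e+09) = 96.021 dB


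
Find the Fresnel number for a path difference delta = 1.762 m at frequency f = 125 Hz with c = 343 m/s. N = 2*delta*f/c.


N = 2*delta*f/c = 2*delta/lambda, where lambda = c/f
lambda = 343 / 125 = 2.744 m
N = 2 * 1.762 / 2.744 = 1.2843


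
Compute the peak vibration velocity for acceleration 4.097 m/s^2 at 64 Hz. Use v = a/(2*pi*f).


omega = 2*pi*f = 2*pi*64 = 402.124 rad/s
v = a / omega = 4.097 / 402.124 = 0.010188 m/s


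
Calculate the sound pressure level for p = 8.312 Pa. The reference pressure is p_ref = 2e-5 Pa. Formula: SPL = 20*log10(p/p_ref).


p / p_ref = 8.312 / 2e-5 = 415600
SPL = 20 * log10(415600) = 112.37 dB


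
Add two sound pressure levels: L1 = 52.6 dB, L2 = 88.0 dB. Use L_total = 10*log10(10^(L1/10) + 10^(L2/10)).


10^(52.6/10) = 181970
10^(88.0/10) = 6.30957e+08
Sum = 181970 + 6.30957e+08 = 6.31139e+08
L_total = 10*log10(6.31139e+08) = 88.001 dB


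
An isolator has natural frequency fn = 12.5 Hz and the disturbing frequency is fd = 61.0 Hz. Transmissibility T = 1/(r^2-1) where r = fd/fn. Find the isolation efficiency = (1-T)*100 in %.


r = 61.0 / 12.5 = 4.88
r^2 - 1 = 4.88^2 - 1 = 22.8144
T = 1/22.8144 = 0.043832
Efficiency = (1 - 0.043832)*100 = 95.617 %


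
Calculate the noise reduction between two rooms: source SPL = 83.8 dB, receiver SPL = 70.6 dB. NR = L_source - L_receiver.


NR = L_source - L_receiver (difference between source and receiving room levels)
NR = 83.8 - 70.6 = 13.2 dB


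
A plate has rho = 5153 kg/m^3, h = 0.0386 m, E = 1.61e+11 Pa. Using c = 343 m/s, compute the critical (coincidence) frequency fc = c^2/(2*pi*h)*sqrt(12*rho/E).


12*rho/E = 12*5153/1.61e+11 = 3.84075e-07
sqrt(12*rho/E) = sqrt(3.84075e-07) = 0.000619738
c^2/(2*pi*h) = 343^2/(2*pi*0.0386) = 485089
fc = 485089 * 0.000619738 = 300.63 Hz


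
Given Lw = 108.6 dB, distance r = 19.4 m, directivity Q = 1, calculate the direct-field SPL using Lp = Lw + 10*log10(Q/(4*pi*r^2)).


4*pi*r^2 = 4*pi*19.4^2 = 4729.48 m^2
Q / (4*pi*r^2) = 1 / 4729.48 = 0.00021144
Lp = 108.6 + 10*log10(0.00021144) = 71.852 dB


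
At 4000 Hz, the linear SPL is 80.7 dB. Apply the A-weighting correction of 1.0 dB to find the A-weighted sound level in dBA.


A-weighting table: 4000 Hz -> 1.0 dB correction
SPL_A = SPL + correction = 80.7 + (1.0) = 81.7 dBA


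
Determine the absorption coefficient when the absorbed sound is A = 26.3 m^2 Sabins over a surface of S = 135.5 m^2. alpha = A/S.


Absorption coefficient = absorbed power / incident power
alpha = A / S = 26.3 / 135.5 = 0.1941


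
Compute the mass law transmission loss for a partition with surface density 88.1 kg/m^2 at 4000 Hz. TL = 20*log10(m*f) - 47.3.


m * f = 88.1 * 4000 = 352400
20*log10(352400) = 110.941 dB
TL = 110.941 - 47.3 = 63.641 dB


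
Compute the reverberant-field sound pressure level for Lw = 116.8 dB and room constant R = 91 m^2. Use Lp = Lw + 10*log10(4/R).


4/R = 4/91 = 0.043956
Lp = 116.8 + 10*log10(0.043956) = 103.23 dB


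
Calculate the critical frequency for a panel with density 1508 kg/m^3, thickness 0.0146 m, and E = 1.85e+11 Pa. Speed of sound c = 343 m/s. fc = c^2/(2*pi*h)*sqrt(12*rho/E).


12*rho/E = 12*1508/1.85e+11 = 9.78162e-08
sqrt(12*rho/E) = sqrt(9.78162e-08) = 0.000312756
c^2/(2*pi*h) = 343^2/(2*pi*0.0146) = 1.28249e+06
fc = 1.28249e+06 * 0.000312756 = 401.11 Hz


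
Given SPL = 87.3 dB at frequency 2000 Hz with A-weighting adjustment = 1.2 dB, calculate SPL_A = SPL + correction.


A-weighting table: 2000 Hz -> 1.2 dB correction
SPL_A = SPL + correction = 87.3 + (1.2) = 88.5 dBA


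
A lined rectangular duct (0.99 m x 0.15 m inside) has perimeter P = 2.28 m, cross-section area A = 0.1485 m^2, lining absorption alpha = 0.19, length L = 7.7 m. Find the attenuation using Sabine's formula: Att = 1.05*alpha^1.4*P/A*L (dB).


alpha^1.4 = 0.19^1.4 = 0.0977811
Attenuation rate = 1.05 * alpha^1.4 * P / A
= 1.05 * 0.0977811 * 2.28 / 0.1485 = 1.57635 dB/m
Total Att = 1.57635 * 7.7 = 12.138 dB


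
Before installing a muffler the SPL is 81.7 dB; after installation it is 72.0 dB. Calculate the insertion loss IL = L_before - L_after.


Insertion loss = SPL without muffler - SPL with muffler
IL = 81.7 - 72.0 = 9.7 dB


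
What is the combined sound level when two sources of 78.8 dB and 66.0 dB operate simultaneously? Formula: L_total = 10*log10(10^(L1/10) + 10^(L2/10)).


10^(78.8/10) = 7.58578e+07
10^(66.0/10) = 3.98107e+06
Sum = 7.58578e+07 + 3.98107e+06 = 7.98389e+07
L_total = 10*log10(7.98389e+07) = 79.022 dB


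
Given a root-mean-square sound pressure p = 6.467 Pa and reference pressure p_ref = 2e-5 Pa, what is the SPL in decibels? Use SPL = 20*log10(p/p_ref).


p / p_ref = 6.467 / 2e-5 = 323350
SPL = 20 * log10(323350) = 110.19 dB


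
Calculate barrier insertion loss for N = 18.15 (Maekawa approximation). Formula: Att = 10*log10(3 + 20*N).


3 + 20*N = 3 + 20*18.15 = 366
Att = 10*log10(366) = 25.635 dB


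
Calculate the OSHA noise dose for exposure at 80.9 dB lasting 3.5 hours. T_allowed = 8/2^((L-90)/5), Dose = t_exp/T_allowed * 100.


T_allowed = 8 / 2^((80.9 - 90)/5) = 28.2465 hr
Dose = 3.5 / 28.2465 * 100 = 12.391 %


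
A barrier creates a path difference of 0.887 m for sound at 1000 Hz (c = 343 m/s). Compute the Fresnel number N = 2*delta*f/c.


N = 2*delta*f/c = 2*delta/lambda, where lambda = c/f
lambda = 343 / 1000 = 0.343 m
N = 2 * 0.887 / 0.343 = 5.172


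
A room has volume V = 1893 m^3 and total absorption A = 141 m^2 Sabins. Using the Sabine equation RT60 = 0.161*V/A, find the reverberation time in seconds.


RT60 = 0.161 * 1893 / 141 = 2.1615 s


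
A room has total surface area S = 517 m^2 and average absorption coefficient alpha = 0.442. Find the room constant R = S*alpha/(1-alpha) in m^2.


R = 517 * 0.442 / (1 - 0.442) = 409.52 m^2


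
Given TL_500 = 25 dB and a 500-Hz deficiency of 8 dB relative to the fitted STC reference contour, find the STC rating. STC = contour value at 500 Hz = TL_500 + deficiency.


By ASTM E413, STC = value of the fitted reference contour at 500 Hz.
Contour value at 500 Hz = TL_500 + deficiency = 25 + 8 = 33
STC = 33


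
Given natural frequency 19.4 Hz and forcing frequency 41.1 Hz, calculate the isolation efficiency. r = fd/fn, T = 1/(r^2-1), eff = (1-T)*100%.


r = 41.1 / 19.4 = 2.11856
r^2 - 1 = 2.11856^2 - 1 = 3.4883
T = 1/3.4883 = 0.286673
Efficiency = (1 - 0.286673)*100 = 71.333 %


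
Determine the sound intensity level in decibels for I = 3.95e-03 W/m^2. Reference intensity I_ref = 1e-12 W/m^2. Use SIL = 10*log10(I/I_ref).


I / I_ref = 3.95e-03 / 1e-12 = 3.95e+09
SIL = 10 * log10(3.95e+09) = 95.966 dB


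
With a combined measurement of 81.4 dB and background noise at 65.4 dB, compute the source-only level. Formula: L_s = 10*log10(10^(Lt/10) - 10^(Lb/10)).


10^(81.4/10) = 1.38038e+08
10^(65.4/10) = 3.46737e+06
Difference = 1.38038e+08 - 3.46737e+06 = 1.34571e+08
L_source = 10*log10(1.34571e+08) = 81.29 dB


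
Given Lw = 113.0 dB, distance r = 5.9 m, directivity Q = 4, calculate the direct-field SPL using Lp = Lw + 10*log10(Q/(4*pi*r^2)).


4*pi*r^2 = 4*pi*5.9^2 = 437.435 m^2
Q / (4*pi*r^2) = 4 / 437.435 = 0.00914422
Lp = 113.0 + 10*log10(0.00914422) = 92.611 dB


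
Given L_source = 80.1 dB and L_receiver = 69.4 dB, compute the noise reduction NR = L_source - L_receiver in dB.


NR = L_source - L_receiver (difference between source and receiving room levels)
NR = 80.1 - 69.4 = 10.7 dB


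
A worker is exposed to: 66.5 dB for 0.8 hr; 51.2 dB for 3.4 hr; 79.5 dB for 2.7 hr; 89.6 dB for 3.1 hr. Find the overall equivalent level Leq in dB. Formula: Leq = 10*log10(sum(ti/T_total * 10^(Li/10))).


T_total = 0.8 + 3.4 + 2.7 + 3.1 = 10.0 hr
(0.8/10.0) * 10^(66.5/10) = 357347
(3.4/10.0) * 10^(51.2/10) = 44820.7
(2.7/10.0) * 10^(79.5/10) = 2.40638e+07
(3.1/10.0) * 10^(89.6/10) = 2.82723e+08
Sum = 357347 + 44820.7 + 2.40638e+07 + 2.82723e+08 = 3.07189e+08
Leq = 10*log10(3.07189e+08) = 84.874 dB


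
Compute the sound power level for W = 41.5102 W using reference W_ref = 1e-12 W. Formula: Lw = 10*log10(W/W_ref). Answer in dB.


W / W_ref = 41.5102 / 1e-12 = 4.15102e+13
Lw = 10 * log10(4.15102e+13) = 136.18 dB


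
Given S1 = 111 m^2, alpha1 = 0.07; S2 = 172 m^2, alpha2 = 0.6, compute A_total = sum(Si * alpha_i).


111 * 0.07 = 7.77
172 * 0.6 = 103.2
A_total = 7.77 + 103.2 = 110.97 m^2


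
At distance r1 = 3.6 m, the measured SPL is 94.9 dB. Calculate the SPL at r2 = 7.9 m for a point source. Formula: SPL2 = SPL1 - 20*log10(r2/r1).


r2/r1 = 7.9/3.6 = 2.19444
Correction = 20*log10(2.19444) = 6.82647 dB
SPL2 = 94.9 - 6.82647 = 88.074 dB


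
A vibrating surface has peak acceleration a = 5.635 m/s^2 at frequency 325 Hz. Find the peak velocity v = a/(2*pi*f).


omega = 2*pi*f = 2*pi*325 = 2042.04 rad/s
v = a / omega = 5.635 / 2042.04 = 0.0027595 m/s


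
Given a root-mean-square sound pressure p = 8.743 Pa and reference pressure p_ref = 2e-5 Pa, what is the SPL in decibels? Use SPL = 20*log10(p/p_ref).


p / p_ref = 8.743 / 2e-5 = 437150
SPL = 20 * log10(437150) = 112.81 dB


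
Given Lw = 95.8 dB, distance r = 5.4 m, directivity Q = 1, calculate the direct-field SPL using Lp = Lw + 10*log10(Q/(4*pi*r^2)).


4*pi*r^2 = 4*pi*5.4^2 = 366.435 m^2
Q / (4*pi*r^2) = 1 / 366.435 = 0.002729
Lp = 95.8 + 10*log10(0.002729) = 70.16 dB


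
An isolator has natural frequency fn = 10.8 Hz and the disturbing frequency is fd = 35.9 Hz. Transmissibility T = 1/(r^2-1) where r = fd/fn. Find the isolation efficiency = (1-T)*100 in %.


r = 35.9 / 10.8 = 3.32407
r^2 - 1 = 3.32407^2 - 1 = 10.0494
T = 1/10.0494 = 0.0995084
Efficiency = (1 - 0.0995084)*100 = 90.049 %


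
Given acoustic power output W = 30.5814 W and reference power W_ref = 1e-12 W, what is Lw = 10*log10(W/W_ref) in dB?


W / W_ref = 30.5814 / 1e-12 = 3.05814e+13
Lw = 10 * log10(3.05814e+13) = 134.85 dB


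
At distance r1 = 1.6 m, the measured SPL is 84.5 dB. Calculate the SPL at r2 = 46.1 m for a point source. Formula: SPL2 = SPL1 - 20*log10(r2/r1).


r2/r1 = 46.1/1.6 = 28.8125
Correction = 20*log10(28.8125) = 29.1916 dB
SPL2 = 84.5 - 29.1916 = 55.308 dB


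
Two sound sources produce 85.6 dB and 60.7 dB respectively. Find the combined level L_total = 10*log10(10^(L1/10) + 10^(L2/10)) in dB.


10^(85.6/10) = 3.63078e+08
10^(60.7/10) = 1.1749e+06
Sum = 3.63078e+08 + 1.1749e+06 = 3.64253e+08
L_total = 10*log10(3.64253e+08) = 85.614 dB


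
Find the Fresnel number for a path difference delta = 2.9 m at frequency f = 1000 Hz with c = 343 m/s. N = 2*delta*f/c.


N = 2*delta*f/c = 2*delta/lambda, where lambda = c/f
lambda = 343 / 1000 = 0.343 m
N = 2 * 2.9 / 0.343 = 16.91


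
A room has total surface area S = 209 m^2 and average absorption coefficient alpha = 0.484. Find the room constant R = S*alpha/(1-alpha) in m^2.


R = 209 * 0.484 / (1 - 0.484) = 196.04 m^2


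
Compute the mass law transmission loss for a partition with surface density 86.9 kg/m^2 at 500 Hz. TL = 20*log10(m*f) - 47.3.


m * f = 86.9 * 500 = 43450
20*log10(43450) = 92.7598 dB
TL = 92.7598 - 47.3 = 45.46 dB


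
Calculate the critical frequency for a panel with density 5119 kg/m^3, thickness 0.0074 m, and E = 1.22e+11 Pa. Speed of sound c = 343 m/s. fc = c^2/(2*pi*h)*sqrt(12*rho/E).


12*rho/E = 12*5119/1.22e+11 = 5.03508e-07
sqrt(12*rho/E) = sqrt(5.03508e-07) = 0.000709583
c^2/(2*pi*h) = 343^2/(2*pi*0.0074) = 2.53033e+06
fc = 2.53033e+06 * 0.000709583 = 1795.5 Hz


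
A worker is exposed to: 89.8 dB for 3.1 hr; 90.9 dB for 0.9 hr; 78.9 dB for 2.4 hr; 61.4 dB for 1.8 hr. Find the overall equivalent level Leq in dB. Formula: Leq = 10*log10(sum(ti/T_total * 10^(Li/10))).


T_total = 3.1 + 0.9 + 2.4 + 1.8 = 8.2 hr
(3.1/8.2) * 10^(89.8/10) = 3.61034e+08
(0.9/8.2) * 10^(90.9/10) = 1.35029e+08
(2.4/8.2) * 10^(78.9/10) = 2.27194e+07
(1.8/8.2) * 10^(61.4/10) = 303011
Sum = 3.61034e+08 + 1.35029e+08 + 2.27194e+07 + 303011 = 5.19085e+08
Leq = 10*log10(5.19085e+08) = 87.152 dB


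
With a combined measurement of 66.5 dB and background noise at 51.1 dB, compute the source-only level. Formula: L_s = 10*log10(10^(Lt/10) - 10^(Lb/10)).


10^(66.5/10) = 4.46684e+06
10^(51.1/10) = 128825
Difference = 4.46684e+06 - 128825 = 4.33802e+06
L_source = 10*log10(4.33802e+06) = 66.373 dB


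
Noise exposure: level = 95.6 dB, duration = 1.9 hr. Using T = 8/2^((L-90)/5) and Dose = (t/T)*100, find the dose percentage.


T_allowed = 8 / 2^((95.6 - 90)/5) = 3.68075 hr
Dose = 1.9 / 3.68075 * 100 = 51.62 %


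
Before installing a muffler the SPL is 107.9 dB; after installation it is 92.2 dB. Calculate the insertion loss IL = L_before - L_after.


Insertion loss = SPL without muffler - SPL with muffler
IL = 107.9 - 92.2 = 15.7 dB


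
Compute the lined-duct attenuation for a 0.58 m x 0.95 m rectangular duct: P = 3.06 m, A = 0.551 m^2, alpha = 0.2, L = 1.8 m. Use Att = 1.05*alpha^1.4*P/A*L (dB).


alpha^1.4 = 0.2^1.4 = 0.105061
Attenuation rate = 1.05 * alpha^1.4 * P / A
= 1.05 * 0.105061 * 3.06 / 0.551 = 0.612633 dB/m
Total Att = 0.612633 * 1.8 = 1.1027 dB


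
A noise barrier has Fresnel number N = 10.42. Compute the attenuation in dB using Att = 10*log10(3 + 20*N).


3 + 20*N = 3 + 20*10.42 = 211.4
Att = 10*log10(211.4) = 23.251 dB


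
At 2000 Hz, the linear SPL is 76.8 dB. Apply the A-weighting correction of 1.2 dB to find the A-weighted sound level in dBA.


A-weighting table: 2000 Hz -> 1.2 dB correction
SPL_A = SPL + correction = 76.8 + (1.2) = 78 dBA


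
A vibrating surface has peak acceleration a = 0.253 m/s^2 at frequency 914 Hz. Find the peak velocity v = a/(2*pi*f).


omega = 2*pi*f = 2*pi*914 = 5742.83 rad/s
v = a / omega = 0.253 / 5742.83 = 4.4055e-05 m/s


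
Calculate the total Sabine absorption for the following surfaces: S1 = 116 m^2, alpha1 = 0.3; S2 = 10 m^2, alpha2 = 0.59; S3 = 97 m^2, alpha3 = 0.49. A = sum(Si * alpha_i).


116 * 0.3 = 34.8
10 * 0.59 = 5.9
97 * 0.49 = 47.53
A_total = 34.8 + 5.9 + 47.53 = 88.23 m^2


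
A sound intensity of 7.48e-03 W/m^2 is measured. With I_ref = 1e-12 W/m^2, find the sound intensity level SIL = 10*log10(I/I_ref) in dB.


I / I_ref = 7.48e-03 / 1e-12 = 7.48e+09
SIL = 10 * log10(7.48e+09) = 98.739 dB


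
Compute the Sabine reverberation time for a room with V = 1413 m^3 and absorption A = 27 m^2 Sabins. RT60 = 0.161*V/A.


RT60 = 0.161 * 1413 / 27 = 8.4257 s


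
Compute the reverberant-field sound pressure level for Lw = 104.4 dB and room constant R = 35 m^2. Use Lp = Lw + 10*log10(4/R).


4/R = 4/35 = 0.114286
Lp = 104.4 + 10*log10(0.114286) = 94.98 dB


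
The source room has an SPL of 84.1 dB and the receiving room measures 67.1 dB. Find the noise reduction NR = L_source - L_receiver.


NR = L_source - L_receiver (difference between source and receiving room levels)
NR = 84.1 - 67.1 = 17 dB


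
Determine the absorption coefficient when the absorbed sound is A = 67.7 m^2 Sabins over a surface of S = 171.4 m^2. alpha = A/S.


Absorption coefficient = absorbed power / incident power
alpha = A / S = 67.7 / 171.4 = 0.39498


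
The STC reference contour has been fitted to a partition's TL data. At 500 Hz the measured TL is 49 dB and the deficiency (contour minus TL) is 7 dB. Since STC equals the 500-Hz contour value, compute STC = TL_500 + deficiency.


By ASTM E413, STC = value of the fitted reference contour at 500 Hz.
Contour value at 500 Hz = TL_500 + deficiency = 49 + 7 = 56
STC = 56


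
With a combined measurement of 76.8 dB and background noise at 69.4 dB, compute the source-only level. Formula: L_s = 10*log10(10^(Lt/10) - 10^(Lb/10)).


10^(76.8/10) = 4.7863e+07
10^(69.4/10) = 8.70964e+06
Difference = 4.7863e+07 - 8.70964e+06 = 3.91534e+07
L_source = 10*log10(3.91534e+07) = 75.928 dB


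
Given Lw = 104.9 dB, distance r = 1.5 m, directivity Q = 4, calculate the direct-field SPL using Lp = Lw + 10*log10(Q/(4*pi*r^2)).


4*pi*r^2 = 4*pi*1.5^2 = 28.2743 m^2
Q / (4*pi*r^2) = 4 / 28.2743 = 0.141471
Lp = 104.9 + 10*log10(0.141471) = 96.407 dB


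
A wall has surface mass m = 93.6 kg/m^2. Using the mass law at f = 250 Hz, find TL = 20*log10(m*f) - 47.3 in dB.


m * f = 93.6 * 250 = 23400
20*log10(23400) = 87.3843 dB
TL = 87.3843 - 47.3 = 40.084 dB


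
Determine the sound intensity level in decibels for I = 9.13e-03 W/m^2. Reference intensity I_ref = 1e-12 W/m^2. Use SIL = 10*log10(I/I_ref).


I / I_ref = 9.13e-03 / 1e-12 = 9.13e+09
SIL = 10 * log10(9.13e+09) = 99.605 dB


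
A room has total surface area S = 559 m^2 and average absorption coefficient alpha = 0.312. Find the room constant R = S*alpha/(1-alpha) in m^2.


R = 559 * 0.312 / (1 - 0.312) = 253.5 m^2


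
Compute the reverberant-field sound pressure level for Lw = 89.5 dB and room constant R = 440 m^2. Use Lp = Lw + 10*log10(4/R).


4/R = 4/440 = 0.00909091
Lp = 89.5 + 10*log10(0.00909091) = 69.086 dB


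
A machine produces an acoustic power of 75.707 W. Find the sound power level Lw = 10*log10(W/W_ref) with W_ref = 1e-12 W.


W / W_ref = 75.707 / 1e-12 = 7.5707e+13
Lw = 10 * log10(7.5707e+13) = 138.79 dB


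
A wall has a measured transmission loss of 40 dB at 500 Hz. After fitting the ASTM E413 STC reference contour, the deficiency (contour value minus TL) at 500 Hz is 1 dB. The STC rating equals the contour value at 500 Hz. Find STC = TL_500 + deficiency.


By ASTM E413, STC = value of the fitted reference contour at 500 Hz.
Contour value at 500 Hz = TL_500 + deficiency = 40 + 1 = 41
STC = 41


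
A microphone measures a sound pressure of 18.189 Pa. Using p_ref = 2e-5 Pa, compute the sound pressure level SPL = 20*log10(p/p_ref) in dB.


p / p_ref = 18.189 / 2e-5 = 909450
SPL = 20 * log10(909450) = 119.18 dB


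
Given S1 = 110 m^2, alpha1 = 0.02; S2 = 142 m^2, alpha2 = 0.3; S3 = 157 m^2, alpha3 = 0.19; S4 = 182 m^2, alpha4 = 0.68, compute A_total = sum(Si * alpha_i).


110 * 0.02 = 2.2
142 * 0.3 = 42.6
157 * 0.19 = 29.83
182 * 0.68 = 123.76
A_total = 2.2 + 42.6 + 29.83 + 123.76 = 198.39 m^2


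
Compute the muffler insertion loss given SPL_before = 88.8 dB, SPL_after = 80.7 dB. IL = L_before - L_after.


Insertion loss = SPL without muffler - SPL with muffler
IL = 88.8 - 80.7 = 8.1 dB


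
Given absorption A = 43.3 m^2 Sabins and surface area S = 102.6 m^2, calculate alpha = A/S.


Absorption coefficient = absorbed power / incident power
alpha = A / S = 43.3 / 102.6 = 0.42203


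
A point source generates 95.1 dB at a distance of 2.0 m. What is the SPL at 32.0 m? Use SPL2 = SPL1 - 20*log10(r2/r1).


r2/r1 = 32.0/2.0 = 16
Correction = 20*log10(16) = 24.0824 dB
SPL2 = 95.1 - 24.0824 = 71.018 dB


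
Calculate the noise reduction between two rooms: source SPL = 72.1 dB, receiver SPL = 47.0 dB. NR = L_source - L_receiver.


NR = L_source - L_receiver (difference between source and receiving room levels)
NR = 72.1 - 47.0 = 25.1 dB


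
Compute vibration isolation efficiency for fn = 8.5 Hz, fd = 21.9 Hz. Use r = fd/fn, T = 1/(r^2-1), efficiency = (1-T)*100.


r = 21.9 / 8.5 = 2.57647
r^2 - 1 = 2.57647^2 - 1 = 5.6382
T = 1/5.6382 = 0.177362
Efficiency = (1 - 0.177362)*100 = 82.264 %


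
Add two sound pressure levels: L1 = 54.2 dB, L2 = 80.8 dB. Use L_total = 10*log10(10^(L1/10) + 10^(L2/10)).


10^(54.2/10) = 263027
10^(80.8/10) = 1.20226e+08
Sum = 263027 + 1.20226e+08 = 1.20489e+08
L_total = 10*log10(1.20489e+08) = 80.809 dB
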